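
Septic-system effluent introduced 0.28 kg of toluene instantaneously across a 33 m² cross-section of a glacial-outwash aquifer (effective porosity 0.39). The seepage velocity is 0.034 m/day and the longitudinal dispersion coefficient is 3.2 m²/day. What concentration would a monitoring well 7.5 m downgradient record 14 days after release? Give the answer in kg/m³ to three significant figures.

0.000696 kg/m³

For an instantaneous plane source, C(x,t) = M/(n_e·A·√(4πDt)) · exp(−(x−vt)²/(4Dt)), with n_e·A the pore (flow) area.
Plume center vt = 0.034 × 14 = 0.476 m, so the well at 7.5 m is 7.024 m downgradient of the peak.
√(4πDt) = 23.73 m, giving peak height M/(n_e·A·√(4πDt)) = 0.28/(0.39 × 33 × 23.73) = 0.0009168 kg/m³.
(x−vt)²/(4Dt) = (7.024)²/(4 × 3.2 × 14) = 0.2753; exp(−0.2753) = 0.7593.
C = 0.0009168 × 0.7593 = 0.000696 kg/m³.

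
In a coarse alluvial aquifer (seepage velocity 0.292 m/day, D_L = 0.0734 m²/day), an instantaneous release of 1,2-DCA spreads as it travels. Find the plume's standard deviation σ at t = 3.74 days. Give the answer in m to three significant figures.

Dispersive spreading gives a Gaussian with σ² = 2Dt; advection only shifts the center.
σ = √(2 × 0.0734 × 3.74) = 0.741 m.

0.741 m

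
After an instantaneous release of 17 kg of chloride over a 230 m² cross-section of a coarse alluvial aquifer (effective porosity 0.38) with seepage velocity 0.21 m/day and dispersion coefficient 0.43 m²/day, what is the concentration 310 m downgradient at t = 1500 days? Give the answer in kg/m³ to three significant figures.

For an instantaneous plane source, C(x,t) = M/(n_e·A·√(4πDt)) · exp(−(x−vt)²/(4Dt)), with n_e·A the pore (flow) area.
Plume center vt = 0.21 × 1500 = 315 m, so the well at 310 m is 5 m upgradient of the peak.
√(4πDt) = 90.03 m, giving peak height M/(n_e·A·√(4πDt)) = 17/(0.38 × 230 × 90.03) = 0.002160 kg/m³.
(x−vt)²/(4Dt) = (-5)²/(4 × 0.43 × 1500) = 0.009690; exp(−0.009690) = 0.9904.
C = 0.002160 × 0.9904 = 0.00214 kg/m³.

0.00214 kg/m³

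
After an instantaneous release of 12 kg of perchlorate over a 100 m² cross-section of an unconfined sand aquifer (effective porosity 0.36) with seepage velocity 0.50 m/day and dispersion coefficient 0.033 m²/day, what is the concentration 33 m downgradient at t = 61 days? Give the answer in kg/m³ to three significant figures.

0.0305 kg/m³

For an instantaneous plane source, C(x,t) = M/(n_e·A·√(4πDt)) · exp(−(x−vt)²/(4Dt)), with n_e·A the pore (flow) area.
Plume center vt = 0.50 × 61 = 30.5 m, so the well at 33 m is 2.5 m downgradient of the peak.
√(4πDt) = 5.030 m, giving peak height M/(n_e·A·√(4πDt)) = 12/(0.36 × 100 × 5.030) = 0.06627 kg/m³.
(x−vt)²/(4Dt) = (2.5)²/(4 × 0.033 × 61) = 0.7762; exp(−0.7762) = 0.4602.
C = 0.06627 × 0.4602 = 0.0305 kg/m³.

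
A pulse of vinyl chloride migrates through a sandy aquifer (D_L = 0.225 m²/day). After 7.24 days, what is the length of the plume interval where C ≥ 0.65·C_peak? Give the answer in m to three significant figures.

3.35 m

The plume is Gaussian with σ = √(2Dt) = √(2 × 0.225 × 7.24) = 1.805 m.
C/C_peak = exp(−Δx²/(2σ²)) = 0.65 ⇒ Δx = σ·√(−2 ln 0.65) = 1.805 × 0.9282 = 1.675 m.
Width = 2Δx = 3.35 m.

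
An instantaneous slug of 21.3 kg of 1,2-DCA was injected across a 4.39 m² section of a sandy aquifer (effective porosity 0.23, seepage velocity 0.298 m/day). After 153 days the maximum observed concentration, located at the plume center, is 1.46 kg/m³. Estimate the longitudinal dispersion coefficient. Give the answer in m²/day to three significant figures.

At the plume center C_max = M/(n_e·A·√(4πDt)), so D = M²/(4πt·(n_e·A·C_max)²).
n_e·A·C_max = 0.23 × 4.39 × 1.46 = 1.474 kg/m.
D = 21.3²/(4π × 153 × 1.474²) = 0.109 m²/day.

0.109 m²/day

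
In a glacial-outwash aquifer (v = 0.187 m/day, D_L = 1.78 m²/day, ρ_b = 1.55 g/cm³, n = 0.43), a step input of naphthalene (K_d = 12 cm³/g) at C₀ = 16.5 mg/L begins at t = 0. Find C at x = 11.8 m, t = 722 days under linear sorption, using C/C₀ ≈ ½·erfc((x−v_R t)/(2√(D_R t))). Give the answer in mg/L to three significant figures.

2.07 mg/L

Retardation factor R = 1 + ρ_b·K_d/n = 1 + 1.55 × 12/0.43 = 44.26.
Sorption retards both mechanisms: v_R = v/R = 0.004225 m/day, D_R = D/R = 0.04022 m²/day.
v_R·t = 0.004225 × 722 = 3.05045 m; 2√(D_R t) = 10.78 m; argument = (11.8 − 3.05045)/10.78 = 0.8116.
C = C₀ × ½·erfc(0.8116) = 16.5 × 0.1255 = 2.07 mg/L.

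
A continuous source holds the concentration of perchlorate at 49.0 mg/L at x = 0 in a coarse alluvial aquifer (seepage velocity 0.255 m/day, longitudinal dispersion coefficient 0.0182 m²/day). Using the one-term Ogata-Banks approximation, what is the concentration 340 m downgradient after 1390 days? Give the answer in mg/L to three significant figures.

48.0 mg/L

For a continuous step input, C/C₀ ≈ ½·erfc((x−vt)/(2√(Dt))).
vt = 0.255 × 1390 = 354.45 m and 2√(Dt) = 2√(0.0182 × 1390) = 10.06 m.
Argument (x−vt)/(2√(Dt)) = (340 − 354.45)/10.06 = -1.436; ½·erfc(-1.436) = 0.9789.
C = 49.0 × 0.9789 = 48.0 mg/L.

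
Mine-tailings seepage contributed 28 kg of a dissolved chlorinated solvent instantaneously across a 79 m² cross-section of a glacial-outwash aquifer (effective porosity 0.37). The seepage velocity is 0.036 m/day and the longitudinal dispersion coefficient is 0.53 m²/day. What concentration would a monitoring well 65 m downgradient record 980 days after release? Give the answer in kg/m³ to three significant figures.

For an instantaneous plane source, C(x,t) = M/(n_e·A·√(4πDt)) · exp(−(x−vt)²/(4Dt)), with n_e·A the pore (flow) area.
Plume center vt = 0.036 × 980 = 35.28 m, so the well at 65 m is 29.72 m downgradient of the peak.
√(4πDt) = 80.79 m, giving peak height M/(n_e·A·√(4πDt)) = 28/(0.37 × 79 × 80.79) = 0.01186 kg/m³.
(x−vt)²/(4Dt) = (29.72)²/(4 × 0.53 × 980) = 0.4251; exp(−0.4251) = 0.6537.
C = 0.01186 × 0.6537 = 0.00775 kg/m³.

0.00775 kg/m³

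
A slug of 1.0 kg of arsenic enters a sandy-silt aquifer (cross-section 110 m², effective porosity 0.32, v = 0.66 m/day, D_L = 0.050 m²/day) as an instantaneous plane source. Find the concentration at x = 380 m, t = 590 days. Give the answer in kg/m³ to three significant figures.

0.000698 kg/m³

For an instantaneous plane source, C(x,t) = M/(n_e·A·√(4πDt)) · exp(−(x−vt)²/(4Dt)), with n_e·A the pore (flow) area.
Plume center vt = 0.66 × 590 = 389.4 m, so the well at 380 m is 9.4 m upgradient of the peak.
√(4πDt) = 19.25 m, giving peak height M/(n_e·A·√(4πDt)) = 1.0/(0.32 × 110 × 19.25) = 0.001476 kg/m³.
(x−vt)²/(4Dt) = (-9.4)²/(4 × 0.050 × 590) = 0.7488; exp(−0.7488) = 0.4729.
C = 0.001476 × 0.4729 = 0.000698 kg/m³.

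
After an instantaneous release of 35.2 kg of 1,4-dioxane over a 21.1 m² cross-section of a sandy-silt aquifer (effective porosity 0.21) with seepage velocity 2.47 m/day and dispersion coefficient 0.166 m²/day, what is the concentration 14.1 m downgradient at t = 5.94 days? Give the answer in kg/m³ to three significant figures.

2.08 kg/m³

For an instantaneous plane source, C(x,t) = M/(n_e·A·√(4πDt)) · exp(−(x−vt)²/(4Dt)), with n_e·A the pore (flow) area.
Plume center vt = 2.47 × 5.94 = 14.6718 m, so the well at 14.1 m is 0.5718 m upgradient of the peak.
√(4πDt) = 3.520 m, giving peak height M/(n_e·A·√(4πDt)) = 35.2/(0.21 × 21.1 × 3.520) = 2.257 kg/m³.
(x−vt)²/(4Dt) = (-0.5718)²/(4 × 0.166 × 5.94) = 0.08290; exp(−0.08290) = 0.9204.
C = 2.257 × 0.9204 = 2.08 kg/m³.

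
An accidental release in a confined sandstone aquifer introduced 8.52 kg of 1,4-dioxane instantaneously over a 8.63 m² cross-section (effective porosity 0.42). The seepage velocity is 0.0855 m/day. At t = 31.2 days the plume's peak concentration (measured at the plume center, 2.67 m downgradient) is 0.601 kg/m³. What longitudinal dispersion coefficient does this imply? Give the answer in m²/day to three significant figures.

At the plume center C_max = M/(n_e·A·√(4πDt)), so D = M²/(4πt·(n_e·A·C_max)²).
n_e·A·C_max = 0.42 × 8.63 × 0.601 = 2.178 kg/m.
D = 8.52²/(4π × 31.2 × 2.178²) = 0.0390 m²/day.

0.0390 m²/day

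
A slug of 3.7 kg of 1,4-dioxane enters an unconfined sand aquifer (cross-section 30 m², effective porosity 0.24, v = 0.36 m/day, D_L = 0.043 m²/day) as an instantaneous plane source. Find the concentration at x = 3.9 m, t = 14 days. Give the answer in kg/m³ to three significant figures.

0.109 kg/m³

For an instantaneous plane source, C(x,t) = M/(n_e·A·√(4πDt)) · exp(−(x−vt)²/(4Dt)), with n_e·A the pore (flow) area.
Plume center vt = 0.36 × 14 = 5.04 m, so the well at 3.9 m is 1.14 m upgradient of the peak.
√(4πDt) = 2.750 m, giving peak height M/(n_e·A·√(4πDt)) = 3.7/(0.24 × 30 × 2.750) = 0.1869 kg/m³.
(x−vt)²/(4Dt) = (-1.14)²/(4 × 0.043 × 14) = 0.5397; exp(−0.5397) = 0.5829.
C = 0.1869 × 0.5829 = 0.109 kg/m³.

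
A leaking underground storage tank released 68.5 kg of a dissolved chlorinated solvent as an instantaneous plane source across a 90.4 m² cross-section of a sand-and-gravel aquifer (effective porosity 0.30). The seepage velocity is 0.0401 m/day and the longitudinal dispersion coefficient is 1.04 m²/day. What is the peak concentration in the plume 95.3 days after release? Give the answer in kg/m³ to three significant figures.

The peak of an instantaneous 1D plume sits at x = vt; there the Gaussian factor is 1 and C_max = M/(n_e·A·√(4πDt)), where n_e·A is the pore area the mass is dissolved in.
√(4πDt) = √(4π × 1.04 × 95.3) = 35.29 m, so C_max = 68.5/(0.30 × 90.4 × 35.29) = 0.0716 kg/m³.

0.0716 kg/m³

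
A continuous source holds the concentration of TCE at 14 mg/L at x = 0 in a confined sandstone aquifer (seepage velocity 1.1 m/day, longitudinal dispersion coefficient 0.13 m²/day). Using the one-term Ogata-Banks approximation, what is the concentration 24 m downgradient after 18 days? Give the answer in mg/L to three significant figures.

For a continuous step input, C/C₀ ≈ ½·erfc((x−vt)/(2√(Dt))).
vt = 1.1 × 18 = 19.8 m and 2√(Dt) = 2√(0.13 × 18) = 3.059 m.
Argument (x−vt)/(2√(Dt)) = (24 − 19.8)/3.059 = 1.373; ½·erfc(1.373) = 0.02609.
C = 14 × 0.02609 = 0.365 mg/L.

0.365 mg/L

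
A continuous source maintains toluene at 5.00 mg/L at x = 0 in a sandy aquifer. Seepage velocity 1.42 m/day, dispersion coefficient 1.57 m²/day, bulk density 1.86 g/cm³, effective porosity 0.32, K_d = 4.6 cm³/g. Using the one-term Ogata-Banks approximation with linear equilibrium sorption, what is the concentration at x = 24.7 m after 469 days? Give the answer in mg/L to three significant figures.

2.31 mg/L

Retardation factor R = 1 + ρ_b·K_d/n = 1 + 1.86 × 4.6/0.32 = 27.74.
Sorption retards both mechanisms: v_R = v/R = 0.05119 m/day, D_R = D/R = 0.05660 m²/day.
v_R·t = 0.05119 × 469 = 24.00811 m; 2√(D_R t) = 10.30 m; argument = (24.7 − 24.00811)/10.30 = 0.06717.
C = C₀ × ½·erfc(0.06717) = 5.00 × 0.4622 = 2.31 mg/L.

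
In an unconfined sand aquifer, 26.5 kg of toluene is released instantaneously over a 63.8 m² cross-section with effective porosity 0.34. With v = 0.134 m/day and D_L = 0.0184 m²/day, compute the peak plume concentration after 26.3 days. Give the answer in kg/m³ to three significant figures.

0.495 kg/m³

The peak of an instantaneous 1D plume sits at x = vt; there the Gaussian factor is 1 and C_max = M/(n_e·A·√(4πDt)), where n_e·A is the pore area the mass is dissolved in.
√(4πDt) = √(4π × 0.0184 × 26.3) = 2.466 m, so C_max = 26.5/(0.34 × 63.8 × 2.466) = 0.495 kg/m³.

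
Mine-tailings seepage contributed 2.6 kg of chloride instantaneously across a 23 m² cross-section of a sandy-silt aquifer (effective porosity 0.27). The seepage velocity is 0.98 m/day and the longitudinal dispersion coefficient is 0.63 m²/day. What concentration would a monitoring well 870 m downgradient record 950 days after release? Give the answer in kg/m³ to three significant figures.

For an instantaneous plane source, C(x,t) = M/(n_e·A·√(4πDt)) · exp(−(x−vt)²/(4Dt)), with n_e·A the pore (flow) area.
Plume center vt = 0.98 × 950 = 931 m, so the well at 870 m is 61 m upgradient of the peak.
√(4πDt) = 86.72 m, giving peak height M/(n_e·A·√(4πDt)) = 2.6/(0.27 × 23 × 86.72) = 0.004828 kg/m³.
(x−vt)²/(4Dt) = (-61)²/(4 × 0.63 × 950) = 1.554; exp(−1.554) = 0.2114.
C = 0.004828 × 0.2114 = 0.00102 kg/m³.

0.00102 kg/m³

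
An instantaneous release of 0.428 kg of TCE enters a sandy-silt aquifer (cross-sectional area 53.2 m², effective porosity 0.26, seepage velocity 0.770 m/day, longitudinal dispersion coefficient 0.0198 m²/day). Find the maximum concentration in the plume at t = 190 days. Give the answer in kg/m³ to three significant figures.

0.00450 kg/m³

The peak of an instantaneous 1D plume sits at x = vt; there the Gaussian factor is 1 and C_max = M/(n_e·A·√(4πDt)), where n_e·A is the pore area the mass is dissolved in.
√(4πDt) = √(4π × 0.0198 × 190) = 6.876 m, so C_max = 0.428/(0.26 × 53.2 × 6.876) = 0.00450 kg/m³.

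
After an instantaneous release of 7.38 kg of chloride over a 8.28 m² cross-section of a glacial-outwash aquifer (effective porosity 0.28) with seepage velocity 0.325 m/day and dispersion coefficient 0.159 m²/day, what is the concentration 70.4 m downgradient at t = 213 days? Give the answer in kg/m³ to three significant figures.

For an instantaneous plane source, C(x,t) = M/(n_e·A·√(4πDt)) · exp(−(x−vt)²/(4Dt)), with n_e·A the pore (flow) area.
Plume center vt = 0.325 × 213 = 69.225 m, so the well at 70.4 m is 1.175 m downgradient of the peak.
√(4πDt) = 20.63 m, giving peak height M/(n_e·A·√(4πDt)) = 7.38/(0.28 × 8.28 × 20.63) = 0.1543 kg/m³.
(x−vt)²/(4Dt) = (1.175)²/(4 × 0.159 × 213) = 0.01019; exp(−0.01019) = 0.9899.
C = 0.1543 × 0.9899 = 0.153 kg/m³.

0.153 kg/m³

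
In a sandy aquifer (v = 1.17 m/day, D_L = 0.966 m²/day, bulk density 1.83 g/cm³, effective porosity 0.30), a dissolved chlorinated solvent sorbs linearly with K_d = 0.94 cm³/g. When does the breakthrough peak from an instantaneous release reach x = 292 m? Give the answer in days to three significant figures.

Retardation factor R = 1 + ρ_b·K_d/n = 1 + 1.83 × 0.94/0.30 = 6.734.
Sorption retards both mechanisms: v_R = v/R = 0.1737 m/day, D_R = D/R = 0.1435 m²/day.
Peak time from v_R²t² + 2D_R t − x² = 0: t = (√(D_R² + v_R²x²) − D_R)/v_R².
√(D_R² + v_R²x²) = √(0.1435² + 0.1737² × 292²) = 50.72; v_R² = 0.03017.
t = (50.72 − 0.1435)/0.03017 = 1680 days.

1680 days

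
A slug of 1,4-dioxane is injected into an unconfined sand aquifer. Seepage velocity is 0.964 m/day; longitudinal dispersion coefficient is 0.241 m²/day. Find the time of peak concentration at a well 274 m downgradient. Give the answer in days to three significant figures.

284 days

For the 1D instantaneous-source solution, setting ∂C/∂t = 0 at fixed x gives v²t² + 2Dt − x² = 0, so t = (√(D² + v²x²) − D)/v².
√(D² + v²x²) = √(0.241² + 0.964² × 274²) = 264.1; v² = 0.929296.
t = (264.1 − 0.241)/0.929296 = 284 days (vs. the pure-advection estimate x/v = 284 d).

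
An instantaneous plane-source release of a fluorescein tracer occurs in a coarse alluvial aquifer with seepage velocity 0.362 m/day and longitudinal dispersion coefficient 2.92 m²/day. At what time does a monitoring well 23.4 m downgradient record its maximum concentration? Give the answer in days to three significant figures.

46.1 days

For the 1D instantaneous-source solution, setting ∂C/∂t = 0 at fixed x gives v²t² + 2Dt − x² = 0, so t = (√(D² + v²x²) − D)/v².
√(D² + v²x²) = √(2.92² + 0.362² × 23.4²) = 8.960; v² = 0.131044.
t = (8.960 − 2.92)/0.131044 = 46.1 days (vs. the pure-advection estimate x/v = 64.6 d).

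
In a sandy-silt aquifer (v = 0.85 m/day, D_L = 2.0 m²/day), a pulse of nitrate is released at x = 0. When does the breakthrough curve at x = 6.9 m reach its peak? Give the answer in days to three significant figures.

For the 1D instantaneous-source solution, setting ∂C/∂t = 0 at fixed x gives v²t² + 2Dt − x² = 0, so t = (√(D² + v²x²) − D)/v².
√(D² + v²x²) = √(2.0² + 0.85² × 6.9²) = 6.197; v² = 0.7225.
t = (6.197 − 2.0)/0.7225 = 5.81 days (vs. the pure-advection estimate x/v = 8.12 d).

5.81 days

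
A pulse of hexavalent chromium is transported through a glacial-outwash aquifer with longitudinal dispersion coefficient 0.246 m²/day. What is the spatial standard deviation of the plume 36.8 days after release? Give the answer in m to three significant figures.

4.26 m

Dispersive spreading gives a Gaussian with σ² = 2Dt; advection only shifts the center.
σ = √(2 × 0.246 × 36.8) = 4.26 m.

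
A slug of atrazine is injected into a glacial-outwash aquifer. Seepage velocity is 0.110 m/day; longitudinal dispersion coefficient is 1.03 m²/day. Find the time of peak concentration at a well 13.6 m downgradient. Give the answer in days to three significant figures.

For the 1D instantaneous-source solution, setting ∂C/∂t = 0 at fixed x gives v²t² + 2Dt − x² = 0, so t = (√(D² + v²x²) − D)/v².
√(D² + v²x²) = √(1.03² + 0.110² × 13.6²) = 1.816; v² = 0.0121.
t = (1.816 − 1.03)/0.0121 = 65.0 days (vs. the pure-advection estimate x/v = 124 d).

65.0 days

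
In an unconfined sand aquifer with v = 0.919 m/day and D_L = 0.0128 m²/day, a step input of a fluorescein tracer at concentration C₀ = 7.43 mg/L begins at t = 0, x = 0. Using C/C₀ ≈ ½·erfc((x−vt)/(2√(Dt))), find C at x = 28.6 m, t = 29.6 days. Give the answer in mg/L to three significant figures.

0.403 mg/L

For a continuous step input, C/C₀ ≈ ½·erfc((x−vt)/(2√(Dt))).
vt = 0.919 × 29.6 = 27.2024 m and 2√(Dt) = 2√(0.0128 × 29.6) = 1.231 m.
Argument (x−vt)/(2√(Dt)) = (28.6 − 27.2024)/1.231 = 1.135; ½·erfc(1.135) = 0.05423.
C = 7.43 × 0.05423 = 0.403 mg/L.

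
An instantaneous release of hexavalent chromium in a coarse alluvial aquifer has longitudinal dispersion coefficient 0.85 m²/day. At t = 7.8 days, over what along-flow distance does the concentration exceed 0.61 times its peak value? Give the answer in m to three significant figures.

The plume is Gaussian with σ = √(2Dt) = √(2 × 0.85 × 7.8) = 3.641 m.
C/C_peak = exp(−Δx²/(2σ²)) = 0.61 ⇒ Δx = σ·√(−2 ln 0.61) = 3.641 × 0.9943 = 3.620 m.
Width = 2Δx = 7.24 m.

7.24 m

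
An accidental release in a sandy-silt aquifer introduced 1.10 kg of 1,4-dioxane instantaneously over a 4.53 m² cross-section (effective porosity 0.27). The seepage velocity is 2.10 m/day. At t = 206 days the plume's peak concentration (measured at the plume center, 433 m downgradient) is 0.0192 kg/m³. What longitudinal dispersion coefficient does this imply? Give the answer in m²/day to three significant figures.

At the plume center C_max = M/(n_e·A·√(4πDt)), so D = M²/(4πt·(n_e·A·C_max)²).
n_e·A·C_max = 0.27 × 4.53 × 0.0192 = 0.02348 kg/m.
D = 1.10²/(4π × 206 × 0.02348²) = 0.848 m²/day.

0.848 m²/day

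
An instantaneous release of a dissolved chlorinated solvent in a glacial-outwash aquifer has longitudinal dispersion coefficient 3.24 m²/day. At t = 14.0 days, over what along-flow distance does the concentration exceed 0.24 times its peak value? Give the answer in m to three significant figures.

The plume is Gaussian with σ = √(2Dt) = √(2 × 3.24 × 14.0) = 9.525 m.
C/C_peak = exp(−Δx²/(2σ²)) = 0.24 ⇒ Δx = σ·√(−2 ln 0.24) = 9.525 × 1.689 = 16.09 m.
Width = 2Δx = 32.2 m.

32.2 m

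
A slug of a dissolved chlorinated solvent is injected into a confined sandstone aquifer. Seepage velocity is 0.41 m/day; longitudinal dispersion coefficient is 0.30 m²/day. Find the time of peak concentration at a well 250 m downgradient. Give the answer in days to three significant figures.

608 days

For the 1D instantaneous-source solution, setting ∂C/∂t = 0 at fixed x gives v²t² + 2Dt − x² = 0, so t = (√(D² + v²x²) − D)/v².
√(D² + v²x²) = √(0.30² + 0.41² × 250²) = 102.5; v² = 0.1681.
t = (102.5 − 0.30)/0.1681 = 608 days (vs. the pure-advection estimate x/v = 610 d).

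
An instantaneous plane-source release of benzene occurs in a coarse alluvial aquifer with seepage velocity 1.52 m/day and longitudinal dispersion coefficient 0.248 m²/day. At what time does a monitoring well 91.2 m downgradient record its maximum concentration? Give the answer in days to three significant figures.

59.9 days

For the 1D instantaneous-source solution, setting ∂C/∂t = 0 at fixed x gives v²t² + 2Dt − x² = 0, so t = (√(D² + v²x²) − D)/v².
√(D² + v²x²) = √(0.248² + 1.52² × 91.2²) = 138.6; v² = 2.3104.
t = (138.6 − 0.248)/2.3104 = 59.9 days (vs. the pure-advection estimate x/v = 60.0 d).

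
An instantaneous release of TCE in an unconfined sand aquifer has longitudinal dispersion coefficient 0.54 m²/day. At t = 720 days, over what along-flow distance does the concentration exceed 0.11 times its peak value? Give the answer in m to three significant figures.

The plume is Gaussian with σ = √(2Dt) = √(2 × 0.54 × 720) = 27.89 m.
C/C_peak = exp(−Δx²/(2σ²)) = 0.11 ⇒ Δx = σ·√(−2 ln 0.11) = 27.89 × 2.101 = 58.60 m.
Width = 2Δx = 117 m.

117 m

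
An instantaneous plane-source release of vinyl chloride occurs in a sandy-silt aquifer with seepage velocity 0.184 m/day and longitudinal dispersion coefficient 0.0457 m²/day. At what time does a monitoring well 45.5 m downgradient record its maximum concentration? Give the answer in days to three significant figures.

246 days

For the 1D instantaneous-source solution, setting ∂C/∂t = 0 at fixed x gives v²t² + 2Dt − x² = 0, so t = (√(D² + v²x²) − D)/v².
√(D² + v²x²) = √(0.0457² + 0.184² × 45.5²) = 8.372; v² = 0.033856.
t = (8.372 − 0.0457)/0.033856 = 246 days (vs. the pure-advection estimate x/v = 247 d).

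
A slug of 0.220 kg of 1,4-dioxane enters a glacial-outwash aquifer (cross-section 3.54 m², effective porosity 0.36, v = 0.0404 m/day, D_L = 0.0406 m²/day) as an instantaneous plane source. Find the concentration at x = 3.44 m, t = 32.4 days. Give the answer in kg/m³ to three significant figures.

For an instantaneous plane source, C(x,t) = M/(n_e·A·√(4πDt)) · exp(−(x−vt)²/(4Dt)), with n_e·A the pore (flow) area.
Plume center vt = 0.0404 × 32.4 = 1.30896 m, so the well at 3.44 m is 2.13104 m downgradient of the peak.
√(4πDt) = 4.066 m, giving peak height M/(n_e·A·√(4πDt)) = 0.220/(0.36 × 3.54 × 4.066) = 0.04246 kg/m³.
(x−vt)²/(4Dt) = (2.13104)²/(4 × 0.0406 × 32.4) = 0.8631; exp(−0.8631) = 0.4219.
C = 0.04246 × 0.4219 = 0.0179 kg/m³.

0.0179 kg/m³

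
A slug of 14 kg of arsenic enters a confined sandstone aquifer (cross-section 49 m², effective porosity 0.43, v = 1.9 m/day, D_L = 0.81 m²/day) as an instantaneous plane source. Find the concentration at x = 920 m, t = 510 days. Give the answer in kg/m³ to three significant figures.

For an instantaneous plane source, C(x,t) = M/(n_e·A·√(4πDt)) · exp(−(x−vt)²/(4Dt)), with n_e·A the pore (flow) area.
Plume center vt = 1.9 × 510 = 969 m, so the well at 920 m is 49 m upgradient of the peak.
√(4πDt) = 72.05 m, giving peak height M/(n_e·A·√(4πDt)) = 14/(0.43 × 49 × 72.05) = 0.009222 kg/m³.
(x−vt)²/(4Dt) = (-49)²/(4 × 0.81 × 510) = 1.453; exp(−1.453) = 0.2339.
C = 0.009222 × 0.2339 = 0.00216 kg/m³.

0.00216 kg/m³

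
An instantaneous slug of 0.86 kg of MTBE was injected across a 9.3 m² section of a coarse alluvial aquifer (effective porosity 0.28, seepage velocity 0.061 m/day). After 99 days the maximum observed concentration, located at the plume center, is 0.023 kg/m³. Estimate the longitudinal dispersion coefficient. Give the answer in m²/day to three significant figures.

At the plume center C_max = M/(n_e·A·√(4πDt)), so D = M²/(4πt·(n_e·A·C_max)²).
n_e·A·C_max = 0.28 × 9.3 × 0.023 = 0.05989 kg/m.
D = 0.86²/(4π × 99 × 0.05989²) = 0.166 m²/day.

0.166 m²/day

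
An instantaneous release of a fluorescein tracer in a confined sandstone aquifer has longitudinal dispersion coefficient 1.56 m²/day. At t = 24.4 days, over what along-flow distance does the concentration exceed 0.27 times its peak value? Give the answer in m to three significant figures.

The plume is Gaussian with σ = √(2Dt) = √(2 × 1.56 × 24.4) = 8.725 m.
C/C_peak = exp(−Δx²/(2σ²)) = 0.27 ⇒ Δx = σ·√(−2 ln 0.27) = 8.725 × 1.618 = 14.12 m.
Width = 2Δx = 28.2 m.

28.2 m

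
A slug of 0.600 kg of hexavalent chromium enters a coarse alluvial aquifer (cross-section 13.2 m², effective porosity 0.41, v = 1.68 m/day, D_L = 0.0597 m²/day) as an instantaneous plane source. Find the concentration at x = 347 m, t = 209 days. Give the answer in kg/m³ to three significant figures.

For an instantaneous plane source, C(x,t) = M/(n_e·A·√(4πDt)) · exp(−(x−vt)²/(4Dt)), with n_e·A the pore (flow) area.
Plume center vt = 1.68 × 209 = 351.12 m, so the well at 347 m is 4.12 m upgradient of the peak.
√(4πDt) = 12.52 m, giving peak height M/(n_e·A·√(4πDt)) = 0.600/(0.41 × 13.2 × 12.52) = 0.008855 kg/m³.
(x−vt)²/(4Dt) = (-4.12)²/(4 × 0.0597 × 209) = 0.3401; exp(−0.3401) = 0.7117.
C = 0.008855 × 0.7117 = 0.00630 kg/m³.

0.00630 kg/m³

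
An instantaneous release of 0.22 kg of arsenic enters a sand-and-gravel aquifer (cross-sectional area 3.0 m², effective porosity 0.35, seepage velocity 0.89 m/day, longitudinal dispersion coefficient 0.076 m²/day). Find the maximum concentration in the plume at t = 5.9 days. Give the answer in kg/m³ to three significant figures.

The peak of an instantaneous 1D plume sits at x = vt; there the Gaussian factor is 1 and C_max = M/(n_e·A·√(4πDt)), where n_e·A is the pore area the mass is dissolved in.
√(4πDt) = √(4π × 0.076 × 5.9) = 2.374 m, so C_max = 0.22/(0.35 × 3.0 × 2.374) = 0.0883 kg/m³.

0.0883 kg/m³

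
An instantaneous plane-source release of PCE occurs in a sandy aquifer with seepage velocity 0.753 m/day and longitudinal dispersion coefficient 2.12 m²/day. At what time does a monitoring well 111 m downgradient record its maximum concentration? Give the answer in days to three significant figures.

144 days

For the 1D instantaneous-source solution, setting ∂C/∂t = 0 at fixed x gives v²t² + 2Dt − x² = 0, so t = (√(D² + v²x²) − D)/v².
√(D² + v²x²) = √(2.12² + 0.753² × 111²) = 83.61; v² = 0.567009.
t = (83.61 − 2.12)/0.567009 = 144 days (vs. the pure-advection estimate x/v = 147 d).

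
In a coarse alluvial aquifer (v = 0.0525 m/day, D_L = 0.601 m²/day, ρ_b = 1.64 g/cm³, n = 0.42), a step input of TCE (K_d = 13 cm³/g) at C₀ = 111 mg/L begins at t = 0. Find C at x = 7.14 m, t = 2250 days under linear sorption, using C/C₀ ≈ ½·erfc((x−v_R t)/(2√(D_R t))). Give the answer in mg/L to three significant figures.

27.8 mg/L

Retardation factor R = 1 + ρ_b·K_d/n = 1 + 1.64 × 13/0.42 = 51.76.
Sorption retards both mechanisms: v_R = v/R = 0.001014 m/day, D_R = D/R = 0.01161 m²/day.
v_R·t = 0.001014 × 2250 = 2.2815 m; 2√(D_R t) = 10.22 m; argument = (7.14 − 2.2815)/10.22 = 0.4754.
C = C₀ × ½·erfc(0.4754) = 111 × 0.2507 = 27.8 mg/L.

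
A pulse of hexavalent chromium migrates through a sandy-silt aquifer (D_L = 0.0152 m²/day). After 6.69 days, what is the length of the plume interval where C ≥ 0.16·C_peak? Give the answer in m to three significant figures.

The plume is Gaussian with σ = √(2Dt) = √(2 × 0.0152 × 6.69) = 0.4510 m.
C/C_peak = exp(−Δx²/(2σ²)) = 0.16 ⇒ Δx = σ·√(−2 ln 0.16) = 0.4510 × 1.914 = 0.8632 m.
Width = 2Δx = 1.73 m.

1.73 m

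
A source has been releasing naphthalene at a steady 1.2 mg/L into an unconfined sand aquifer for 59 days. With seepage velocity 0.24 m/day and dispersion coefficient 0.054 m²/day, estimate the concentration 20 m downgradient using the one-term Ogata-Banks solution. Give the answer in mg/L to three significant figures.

0.0124 mg/L

For a continuous step input, C/C₀ ≈ ½·erfc((x−vt)/(2√(Dt))).
vt = 0.24 × 59 = 14.16 m and 2√(Dt) = 2√(0.054 × 59) = 3.570 m.
Argument (x−vt)/(2√(Dt)) = (20 − 14.16)/3.570 = 1.636; ½·erfc(1.636) = 0.01034.
C = 1.2 × 0.01034 = 0.0124 mg/L.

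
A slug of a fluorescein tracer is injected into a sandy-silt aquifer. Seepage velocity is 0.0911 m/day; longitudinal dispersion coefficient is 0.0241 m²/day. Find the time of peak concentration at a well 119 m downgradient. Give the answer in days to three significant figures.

For the 1D instantaneous-source solution, setting ∂C/∂t = 0 at fixed x gives v²t² + 2Dt − x² = 0, so t = (√(D² + v²x²) − D)/v².
√(D² + v²x²) = √(0.0241² + 0.0911² × 119²) = 10.84; v² = 0.00829921.
t = (10.84 − 0.0241)/0.00829921 = 1300 days (vs. the pure-advection estimate x/v = 1310 d).

1300 days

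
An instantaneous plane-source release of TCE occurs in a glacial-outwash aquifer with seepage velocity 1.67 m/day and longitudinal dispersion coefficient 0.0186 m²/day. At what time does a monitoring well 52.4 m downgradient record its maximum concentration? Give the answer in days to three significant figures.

For the 1D instantaneous-source solution, setting ∂C/∂t = 0 at fixed x gives v²t² + 2Dt − x² = 0, so t = (√(D² + v²x²) − D)/v².
√(D² + v²x²) = √(0.0186² + 1.67² × 52.4²) = 87.51; v² = 2.7889.
t = (87.51 − 0.0186)/2.7889 = 31.4 days (vs. the pure-advection estimate x/v = 31.4 d).

31.4 days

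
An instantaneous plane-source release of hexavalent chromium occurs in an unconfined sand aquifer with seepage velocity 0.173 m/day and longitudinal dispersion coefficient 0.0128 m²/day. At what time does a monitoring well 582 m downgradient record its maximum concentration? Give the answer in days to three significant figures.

For the 1D instantaneous-source solution, setting ∂C/∂t = 0 at fixed x gives v²t² + 2Dt − x² = 0, so t = (√(D² + v²x²) − D)/v².
√(D² + v²x²) = √(0.0128² + 0.173² × 582²) = 100.7; v² = 0.029929.
t = (100.7 − 0.0128)/0.029929 = 3360 days (vs. the pure-advection estimate x/v = 3360 d).

3360 days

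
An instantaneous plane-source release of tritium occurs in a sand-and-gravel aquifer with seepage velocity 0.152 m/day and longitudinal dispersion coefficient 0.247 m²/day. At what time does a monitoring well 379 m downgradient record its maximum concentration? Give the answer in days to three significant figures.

For the 1D instantaneous-source solution, setting ∂C/∂t = 0 at fixed x gives v²t² + 2Dt − x² = 0, so t = (√(D² + v²x²) − D)/v².
√(D² + v²x²) = √(0.247² + 0.152² × 379²) = 57.61; v² = 0.023104.
t = (57.61 − 0.247)/0.023104 = 2480 days (vs. the pure-advection estimate x/v = 2490 d).

2480 days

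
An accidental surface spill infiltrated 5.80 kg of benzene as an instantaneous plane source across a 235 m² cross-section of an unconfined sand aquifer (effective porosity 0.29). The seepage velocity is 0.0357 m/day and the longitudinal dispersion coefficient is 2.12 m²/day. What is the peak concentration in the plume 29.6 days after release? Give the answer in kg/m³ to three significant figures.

The peak of an instantaneous 1D plume sits at x = vt; there the Gaussian factor is 1 and C_max = M/(n_e·A·√(4πDt)), where n_e·A is the pore area the mass is dissolved in.
√(4πDt) = √(4π × 2.12 × 29.6) = 28.08 m, so C_max = 5.80/(0.29 × 235 × 28.08) = 0.00303 kg/m³.

0.00303 kg/m³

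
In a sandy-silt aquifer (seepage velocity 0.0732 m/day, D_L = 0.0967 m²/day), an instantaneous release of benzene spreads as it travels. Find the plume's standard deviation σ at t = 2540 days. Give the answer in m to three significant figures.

22.2 m

Dispersive spreading gives a Gaussian with σ² = 2Dt; advection only shifts the center.
σ = √(2 × 0.0967 × 2540) = 22.2 m.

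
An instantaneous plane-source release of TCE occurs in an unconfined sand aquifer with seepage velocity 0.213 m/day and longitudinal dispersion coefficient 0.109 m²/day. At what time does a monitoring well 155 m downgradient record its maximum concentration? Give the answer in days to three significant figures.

For the 1D instantaneous-source solution, setting ∂C/∂t = 0 at fixed x gives v²t² + 2Dt − x² = 0, so t = (√(D² + v²x²) − D)/v².
√(D² + v²x²) = √(0.109² + 0.213² × 155²) = 33.02; v² = 0.045369.
t = (33.02 − 0.109)/0.045369 = 725 days (vs. the pure-advection estimate x/v = 728 d).

725 days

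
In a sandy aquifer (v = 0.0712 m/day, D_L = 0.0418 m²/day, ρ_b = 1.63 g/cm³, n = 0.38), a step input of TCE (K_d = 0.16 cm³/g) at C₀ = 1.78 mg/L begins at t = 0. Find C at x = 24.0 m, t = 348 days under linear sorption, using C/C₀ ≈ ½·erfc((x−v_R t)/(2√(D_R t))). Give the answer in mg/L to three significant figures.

0.0223 mg/L

Retardation factor R = 1 + ρ_b·K_d/n = 1 + 1.63 × 0.16/0.38 = 1.686.
Sorption retards both mechanisms: v_R = v/R = 0.04223 m/day, D_R = D/R = 0.02479 m²/day.
v_R·t = 0.04223 × 348 = 14.69604 m; 2√(D_R t) = 5.874 m; argument = (24.0 − 14.69604)/5.874 = 1.584.
C = C₀ × ½·erfc(1.584) = 1.78 × 0.01254 = 0.0223 mg/L.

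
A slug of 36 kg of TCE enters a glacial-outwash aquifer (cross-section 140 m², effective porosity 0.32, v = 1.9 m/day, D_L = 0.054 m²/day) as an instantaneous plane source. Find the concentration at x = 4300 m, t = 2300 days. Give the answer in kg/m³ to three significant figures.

1.06e-06 kg/m³

For an instantaneous plane source, C(x,t) = M/(n_e·A·√(4πDt)) · exp(−(x−vt)²/(4Dt)), with n_e·A the pore (flow) area.
Plume center vt = 1.9 × 2300 = 4370 m, so the well at 4300 m is 70 m upgradient of the peak.
√(4πDt) = 39.51 m, giving peak height M/(n_e·A·√(4πDt)) = 36/(0.32 × 140 × 39.51) = 0.02034 kg/m³.
(x−vt)²/(4Dt) = (-70)²/(4 × 0.054 × 2300) = 9.863; exp(−9.863) = 5.207e-05.
C = 0.02034 × 5.207e-05 = 1.06e-06 kg/m³.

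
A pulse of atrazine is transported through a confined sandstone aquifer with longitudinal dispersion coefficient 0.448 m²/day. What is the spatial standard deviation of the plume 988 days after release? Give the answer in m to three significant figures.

29.8 m

Dispersive spreading gives a Gaussian with σ² = 2Dt; advection only shifts the center.
σ = √(2 × 0.448 × 988) = 29.8 m.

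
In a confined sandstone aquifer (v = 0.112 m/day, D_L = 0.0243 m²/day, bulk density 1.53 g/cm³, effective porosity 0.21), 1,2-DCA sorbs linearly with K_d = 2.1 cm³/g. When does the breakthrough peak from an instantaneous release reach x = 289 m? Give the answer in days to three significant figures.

Retardation factor R = 1 + ρ_b·K_d/n = 1 + 1.53 × 2.1/0.21 = 16.30.
Sorption retards both mechanisms: v_R = v/R = 0.006871 m/day, D_R = D/R = 0.001491 m²/day.
Peak time from v_R²t² + 2D_R t − x² = 0: t = (√(D_R² + v_R²x²) − D_R)/v_R².
√(D_R² + v_R²x²) = √(0.001491² + 0.006871² × 289²) = 1.986; v_R² = 4.721e-05.
t = (1.986 − 0.001491)/4.721e-05 = 42000 days.

42000 days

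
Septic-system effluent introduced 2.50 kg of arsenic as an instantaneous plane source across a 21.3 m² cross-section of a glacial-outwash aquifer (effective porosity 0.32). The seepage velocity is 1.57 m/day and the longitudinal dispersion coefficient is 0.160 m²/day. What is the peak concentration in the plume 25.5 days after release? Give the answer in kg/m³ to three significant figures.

0.0512 kg/m³

The peak of an instantaneous 1D plume sits at x = vt; there the Gaussian factor is 1 and C_max = M/(n_e·A·√(4πDt)), where n_e·A is the pore area the mass is dissolved in.
√(4πDt) = √(4π × 0.160 × 25.5) = 7.160 m, so C_max = 2.50/(0.32 × 21.3 × 7.160) = 0.0512 kg/m³.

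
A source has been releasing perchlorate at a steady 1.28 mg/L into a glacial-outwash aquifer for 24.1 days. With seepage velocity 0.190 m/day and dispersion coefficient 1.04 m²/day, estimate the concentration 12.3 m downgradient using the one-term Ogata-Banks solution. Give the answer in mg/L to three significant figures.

For a continuous step input, C/C₀ ≈ ½·erfc((x−vt)/(2√(Dt))).
vt = 0.190 × 24.1 = 4.579 m and 2√(Dt) = 2√(1.04 × 24.1) = 10.01 m.
Argument (x−vt)/(2√(Dt)) = (12.3 − 4.579)/10.01 = 0.7713; ½·erfc(0.7713) = 0.1377.
C = 1.28 × 0.1377 = 0.176 mg/L.

0.176 mg/L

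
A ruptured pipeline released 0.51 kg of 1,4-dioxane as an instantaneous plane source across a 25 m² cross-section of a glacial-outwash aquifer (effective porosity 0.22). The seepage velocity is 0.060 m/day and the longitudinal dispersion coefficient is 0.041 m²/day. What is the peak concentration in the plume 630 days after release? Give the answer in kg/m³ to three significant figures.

0.00515 kg/m³

The peak of an instantaneous 1D plume sits at x = vt; there the Gaussian factor is 1 and C_max = M/(n_e·A·√(4πDt)), where n_e·A is the pore area the mass is dissolved in.
√(4πDt) = √(4π × 0.041 × 630) = 18.02 m, so C_max = 0.51/(0.22 × 25 × 18.02) = 0.00515 kg/m³.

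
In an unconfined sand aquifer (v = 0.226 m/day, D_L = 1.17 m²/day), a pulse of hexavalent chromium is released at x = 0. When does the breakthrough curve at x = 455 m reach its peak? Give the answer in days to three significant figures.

1990 days

For the 1D instantaneous-source solution, setting ∂C/∂t = 0 at fixed x gives v²t² + 2Dt − x² = 0, so t = (√(D² + v²x²) − D)/v².
√(D² + v²x²) = √(1.17² + 0.226² × 455²) = 102.8; v² = 0.051076.
t = (102.8 − 1.17)/0.051076 = 1990 days (vs. the pure-advection estimate x/v = 2010 d).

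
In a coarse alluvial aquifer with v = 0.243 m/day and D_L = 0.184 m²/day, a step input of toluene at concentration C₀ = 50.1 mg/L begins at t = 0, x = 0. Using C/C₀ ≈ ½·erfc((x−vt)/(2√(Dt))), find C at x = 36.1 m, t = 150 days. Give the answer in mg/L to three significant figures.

For a continuous step input, C/C₀ ≈ ½·erfc((x−vt)/(2√(Dt))).
vt = 0.243 × 150 = 36.45 m and 2√(Dt) = 2√(0.184 × 150) = 10.51 m.
Argument (x−vt)/(2√(Dt)) = (36.1 − 36.45)/10.51 = -0.03330; ½·erfc(-0.03330) = 0.5188.
C = 50.1 × 0.5188 = 26.0 mg/L.

26.0 mg/L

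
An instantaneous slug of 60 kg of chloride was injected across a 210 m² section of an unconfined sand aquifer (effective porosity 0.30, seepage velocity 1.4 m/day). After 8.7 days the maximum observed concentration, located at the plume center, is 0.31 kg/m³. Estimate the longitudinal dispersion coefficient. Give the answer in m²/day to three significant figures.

0.0863 m²/day

At the plume center C_max = M/(n_e·A·√(4πDt)), so D = M²/(4πt·(n_e·A·C_max)²).
n_e·A·C_max = 0.30 × 210 × 0.31 = 19.53 kg/m.
D = 60²/(4π × 8.7 × 19.53²) = 0.0863 m²/day.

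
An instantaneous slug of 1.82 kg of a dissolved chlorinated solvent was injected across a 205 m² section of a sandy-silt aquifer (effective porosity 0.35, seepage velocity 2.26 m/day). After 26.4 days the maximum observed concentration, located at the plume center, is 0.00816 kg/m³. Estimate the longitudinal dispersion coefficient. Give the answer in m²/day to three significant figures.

0.0291 m²/day

At the plume center C_max = M/(n_e·A·√(4πDt)), so D = M²/(4πt·(n_e·A·C_max)²).
n_e·A·C_max = 0.35 × 205 × 0.00816 = 0.5855 kg/m.
D = 1.82²/(4π × 26.4 × 0.5855²) = 0.0291 m²/day.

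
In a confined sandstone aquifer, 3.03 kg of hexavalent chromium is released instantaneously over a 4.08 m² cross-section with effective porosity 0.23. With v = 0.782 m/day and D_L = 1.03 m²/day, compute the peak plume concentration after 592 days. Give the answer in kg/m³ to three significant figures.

The peak of an instantaneous 1D plume sits at x = vt; there the Gaussian factor is 1 and C_max = M/(n_e·A·√(4πDt)), where n_e·A is the pore area the mass is dissolved in.
√(4πDt) = √(4π × 1.03 × 592) = 87.54 m, so C_max = 3.03/(0.23 × 4.08 × 87.54) = 0.0369 kg/m³.

0.0369 kg/m³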